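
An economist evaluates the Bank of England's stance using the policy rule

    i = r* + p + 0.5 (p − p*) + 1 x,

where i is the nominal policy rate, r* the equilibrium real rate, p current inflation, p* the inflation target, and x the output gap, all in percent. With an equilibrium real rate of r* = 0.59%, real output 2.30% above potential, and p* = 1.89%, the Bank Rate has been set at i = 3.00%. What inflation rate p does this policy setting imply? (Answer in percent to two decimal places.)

Output 2.30% above potential → x = 2.30.
Collecting p: i = r* + (1 + 0.5) p − 0.5 p* + 1 x
1.5 p = 3.00 − 0.59 + 0.5 × 1.89 − 1 × 2.30 = 1.055
p = 1.055 / 1.5 = 0.70

0.70%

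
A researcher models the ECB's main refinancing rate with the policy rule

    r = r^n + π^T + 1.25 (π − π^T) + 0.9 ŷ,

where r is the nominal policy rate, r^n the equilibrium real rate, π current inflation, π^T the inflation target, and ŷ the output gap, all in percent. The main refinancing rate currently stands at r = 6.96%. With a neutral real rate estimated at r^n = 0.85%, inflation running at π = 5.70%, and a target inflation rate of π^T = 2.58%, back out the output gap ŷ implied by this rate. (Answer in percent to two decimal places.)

0.9 ŷ = 6.96 − 0.85 − 2.58 − 1.25 × (5.70 − 2.58) = -0.37
ŷ = -0.37 / 0.9 = -0.41

-0.41%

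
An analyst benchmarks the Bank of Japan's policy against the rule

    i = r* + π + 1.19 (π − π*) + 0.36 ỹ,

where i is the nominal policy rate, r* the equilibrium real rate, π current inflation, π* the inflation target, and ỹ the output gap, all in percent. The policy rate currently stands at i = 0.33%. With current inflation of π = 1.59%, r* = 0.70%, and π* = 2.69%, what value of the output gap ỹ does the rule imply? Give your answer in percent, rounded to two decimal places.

0.36 ỹ = 0.33 − 0.70 − 1.59 − 1.19 × (1.59 − 2.69) = -0.651
ỹ = -0.651 / 0.36 = -1.81

-1.81%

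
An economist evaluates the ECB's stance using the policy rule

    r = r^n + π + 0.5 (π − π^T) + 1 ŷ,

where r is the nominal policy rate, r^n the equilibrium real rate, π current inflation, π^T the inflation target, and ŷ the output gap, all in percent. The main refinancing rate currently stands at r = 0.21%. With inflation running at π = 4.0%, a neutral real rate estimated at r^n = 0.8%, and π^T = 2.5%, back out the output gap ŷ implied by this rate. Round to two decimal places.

-5.34%

1 ŷ = 0.21 − 0.8 − 4.0 − 0.5 × (4.0 − 2.5) = -5.34
ŷ = -5.34 / 1 = -5.34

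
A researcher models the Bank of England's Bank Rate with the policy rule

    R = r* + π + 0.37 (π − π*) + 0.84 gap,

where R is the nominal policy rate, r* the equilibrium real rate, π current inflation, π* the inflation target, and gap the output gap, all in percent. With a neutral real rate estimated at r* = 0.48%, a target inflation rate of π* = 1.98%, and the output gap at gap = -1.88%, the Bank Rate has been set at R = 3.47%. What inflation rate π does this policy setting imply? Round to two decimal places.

Collecting π: R = r* + (1 + 0.37) π − 0.37 π* + 0.84 gap
1.37 π = 3.47 − 0.48 + 0.37 × 1.98 − 0.84 × (-1.88) = 5.3018
π = 5.3018 / 1.37 = 3.87

3.87%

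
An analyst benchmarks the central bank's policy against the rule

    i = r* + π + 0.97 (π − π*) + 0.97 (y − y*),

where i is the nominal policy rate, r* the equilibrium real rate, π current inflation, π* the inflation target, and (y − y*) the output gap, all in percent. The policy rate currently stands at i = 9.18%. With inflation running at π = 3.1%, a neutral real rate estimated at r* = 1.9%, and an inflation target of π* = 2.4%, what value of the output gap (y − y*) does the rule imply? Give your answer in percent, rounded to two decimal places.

0.97 (y − y*) = 9.18 − 1.9 − 3.1 − 0.97 × (3.1 − 2.4) = 3.501
(y − y*) = 3.501 / 0.97 = 3.61

3.61%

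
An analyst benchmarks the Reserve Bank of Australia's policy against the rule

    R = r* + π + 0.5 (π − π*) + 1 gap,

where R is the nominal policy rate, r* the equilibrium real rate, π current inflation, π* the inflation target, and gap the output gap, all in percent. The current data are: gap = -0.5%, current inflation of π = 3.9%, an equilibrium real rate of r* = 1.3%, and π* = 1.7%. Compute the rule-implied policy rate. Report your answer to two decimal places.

5.80%

R = 1.3 + 3.9 + 0.5 × (3.9 − 1.7) + 1 × (-0.5)
   = 1.3 + 3.9 + 1.1 − 0.5 = 5.80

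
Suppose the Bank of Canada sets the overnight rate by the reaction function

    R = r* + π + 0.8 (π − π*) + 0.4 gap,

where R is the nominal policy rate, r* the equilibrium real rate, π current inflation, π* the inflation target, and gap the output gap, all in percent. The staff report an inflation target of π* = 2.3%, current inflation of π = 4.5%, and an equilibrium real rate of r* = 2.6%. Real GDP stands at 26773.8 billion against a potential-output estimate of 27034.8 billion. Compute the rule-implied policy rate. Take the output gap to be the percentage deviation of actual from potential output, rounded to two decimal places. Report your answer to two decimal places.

8.47%

Output gap = 100 × (26773.8 − 27034.8) / 27034.8 = -0.97%.
R = 2.60 + 4.50 + 0.8 × (4.50 − 2.30) + 0.4 × (-0.97)
   = 2.60 + 4.5 + 1.76 − 0.388 = 8.47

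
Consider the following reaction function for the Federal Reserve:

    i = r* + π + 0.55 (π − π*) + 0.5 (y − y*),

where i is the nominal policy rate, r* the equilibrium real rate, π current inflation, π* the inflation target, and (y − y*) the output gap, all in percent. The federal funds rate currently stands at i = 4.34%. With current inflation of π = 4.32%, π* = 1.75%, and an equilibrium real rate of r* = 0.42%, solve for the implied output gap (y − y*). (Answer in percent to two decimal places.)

-3.63%

0.5 (y − y*) = 4.34 − 0.42 − 4.32 − 0.55 × (4.32 − 1.75) = -1.8135
(y − y*) = -1.8135 / 0.5 = -3.63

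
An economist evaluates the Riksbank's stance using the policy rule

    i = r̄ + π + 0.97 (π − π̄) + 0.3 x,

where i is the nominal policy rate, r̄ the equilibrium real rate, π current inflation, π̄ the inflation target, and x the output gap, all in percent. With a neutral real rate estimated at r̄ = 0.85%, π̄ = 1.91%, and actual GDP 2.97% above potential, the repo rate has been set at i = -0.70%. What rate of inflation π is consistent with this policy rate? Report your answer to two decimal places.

Output 2.97% above potential → x = 2.97.
Collecting π: i = r̄ + (1 + 0.97) π − 0.97 π̄ + 0.3 x
1.97 π = -0.70 − 0.85 + 0.97 × 1.91 − 0.3 × 2.97 = -0.5883
π = -0.5883 / 1.97 = -0.30

-0.30%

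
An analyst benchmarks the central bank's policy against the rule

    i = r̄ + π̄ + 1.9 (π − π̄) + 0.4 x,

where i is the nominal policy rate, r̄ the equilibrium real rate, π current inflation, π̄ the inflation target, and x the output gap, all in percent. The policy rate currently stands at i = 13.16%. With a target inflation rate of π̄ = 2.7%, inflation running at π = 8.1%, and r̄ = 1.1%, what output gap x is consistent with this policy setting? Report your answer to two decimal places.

-2.25%

0.4 x = 13.16 − 1.1 − 2.7 − 1.9 × (8.1 − 2.7) = -0.9
x = -0.9 / 0.4 = -2.25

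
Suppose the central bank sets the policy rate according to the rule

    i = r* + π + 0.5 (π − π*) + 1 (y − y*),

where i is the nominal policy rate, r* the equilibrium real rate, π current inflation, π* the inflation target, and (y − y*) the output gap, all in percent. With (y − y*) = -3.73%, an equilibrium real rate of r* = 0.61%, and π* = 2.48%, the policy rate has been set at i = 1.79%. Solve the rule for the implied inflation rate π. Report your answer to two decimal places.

Collecting π: i = r* + (1 + 0.5) π − 0.5 π* + 1 (y − y*)
1.5 π = 1.79 − 0.61 + 0.5 × 2.48 − 1 × (-3.73) = 6.15
π = 6.15 / 1.5 = 4.10

4.10%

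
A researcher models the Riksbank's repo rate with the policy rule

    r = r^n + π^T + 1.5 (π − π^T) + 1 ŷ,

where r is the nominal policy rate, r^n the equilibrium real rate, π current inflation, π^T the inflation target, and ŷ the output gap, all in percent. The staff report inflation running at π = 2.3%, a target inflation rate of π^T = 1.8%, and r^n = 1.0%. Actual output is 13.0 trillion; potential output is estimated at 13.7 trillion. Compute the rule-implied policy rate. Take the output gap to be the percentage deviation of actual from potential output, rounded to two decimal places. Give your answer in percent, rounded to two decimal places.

-1.56%

Output gap = 100 × (13.0 − 13.7) / 13.7 = -5.11%.
r = 1.00 + 1.80 + 1.5 × (2.30 − 1.80) + 1 × (-5.11)
   = 1.00 + 1.8 + 0.75 − 5.11 = -1.56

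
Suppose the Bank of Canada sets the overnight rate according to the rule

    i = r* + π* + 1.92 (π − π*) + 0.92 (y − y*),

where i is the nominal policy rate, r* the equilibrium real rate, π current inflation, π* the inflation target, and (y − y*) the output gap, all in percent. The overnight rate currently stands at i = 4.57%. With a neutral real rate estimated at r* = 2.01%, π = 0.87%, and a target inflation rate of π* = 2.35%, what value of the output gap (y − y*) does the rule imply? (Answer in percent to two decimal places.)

0.92 (y − y*) = 4.57 − 2.01 − 2.35 − 1.92 × (0.87 − 2.35) = 3.0516
(y − y*) = 3.0516 / 0.92 = 3.32

3.32%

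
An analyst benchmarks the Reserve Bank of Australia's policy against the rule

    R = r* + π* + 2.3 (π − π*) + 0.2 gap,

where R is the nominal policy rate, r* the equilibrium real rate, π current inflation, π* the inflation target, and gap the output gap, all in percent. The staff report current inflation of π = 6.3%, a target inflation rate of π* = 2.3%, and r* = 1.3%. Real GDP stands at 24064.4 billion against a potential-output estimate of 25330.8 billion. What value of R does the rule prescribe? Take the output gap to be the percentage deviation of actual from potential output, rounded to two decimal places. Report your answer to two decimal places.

11.80%

Output gap = 100 × (24064.4 − 25330.8) / 25330.8 = -5.00%.
R = 1.30 + 2.30 + 2.3 × (6.30 − 2.30) + 0.2 × (-5.00)
   = 1.30 + 2.3 + 9.2 − 1 = 11.80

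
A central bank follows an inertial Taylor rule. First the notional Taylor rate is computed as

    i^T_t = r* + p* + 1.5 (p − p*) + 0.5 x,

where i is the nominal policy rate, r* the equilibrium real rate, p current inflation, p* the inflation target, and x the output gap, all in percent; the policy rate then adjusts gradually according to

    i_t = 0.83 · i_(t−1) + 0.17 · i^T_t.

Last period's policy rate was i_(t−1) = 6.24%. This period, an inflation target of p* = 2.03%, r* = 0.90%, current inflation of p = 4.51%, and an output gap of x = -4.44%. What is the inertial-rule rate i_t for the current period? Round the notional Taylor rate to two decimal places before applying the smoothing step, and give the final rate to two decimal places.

5.93%

i^T_t = 0.90 + 2.03 + 1.5 × (4.51 − 2.03) + 0.5 × (-4.44)
   = 0.90 + 2.03 + 3.72 − 2.22 = 4.43
i_t = 0.83 × 6.24 + 0.17 × 4.43 = 5.1792 + 0.7531 = 5.93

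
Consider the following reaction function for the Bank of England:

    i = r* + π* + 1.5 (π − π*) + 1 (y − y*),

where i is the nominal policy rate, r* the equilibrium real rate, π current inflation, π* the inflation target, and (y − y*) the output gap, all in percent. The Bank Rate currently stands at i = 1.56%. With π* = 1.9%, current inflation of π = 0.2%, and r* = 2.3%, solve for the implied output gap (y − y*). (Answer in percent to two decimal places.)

1 (y − y*) = 1.56 − 2.3 − 1.9 − 1.5 × (0.2 − 1.9) = -0.09
(y − y*) = -0.09 / 1 = -0.09

-0.09%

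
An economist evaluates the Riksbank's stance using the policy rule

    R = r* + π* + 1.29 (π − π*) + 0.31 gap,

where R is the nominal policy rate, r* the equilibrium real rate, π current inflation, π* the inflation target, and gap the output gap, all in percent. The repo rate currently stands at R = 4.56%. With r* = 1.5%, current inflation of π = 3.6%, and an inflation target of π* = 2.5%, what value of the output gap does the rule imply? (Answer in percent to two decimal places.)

0.31 gap = 4.56 − 1.5 − 2.5 − 1.29 × (3.6 − 2.5) = -0.859
gap = -0.859 / 0.31 = -2.77

-2.77%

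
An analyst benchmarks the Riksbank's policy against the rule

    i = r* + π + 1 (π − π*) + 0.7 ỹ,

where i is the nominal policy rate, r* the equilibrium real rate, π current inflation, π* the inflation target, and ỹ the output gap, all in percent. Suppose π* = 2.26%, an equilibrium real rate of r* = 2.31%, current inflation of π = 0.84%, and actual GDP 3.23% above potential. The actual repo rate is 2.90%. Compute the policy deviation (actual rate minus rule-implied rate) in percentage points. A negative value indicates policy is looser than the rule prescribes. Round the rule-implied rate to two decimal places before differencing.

-1.09 pp

Output 3.23% above potential → ỹ = 3.23.
i = 2.31 + 0.84 + 1 × (0.84 − 2.26) + 0.7 × 3.23
   = 2.31 + 0.84 − 1.42 + 2.261 = 3.99
Deviation = 2.90 − 3.99 = -1.09 pp.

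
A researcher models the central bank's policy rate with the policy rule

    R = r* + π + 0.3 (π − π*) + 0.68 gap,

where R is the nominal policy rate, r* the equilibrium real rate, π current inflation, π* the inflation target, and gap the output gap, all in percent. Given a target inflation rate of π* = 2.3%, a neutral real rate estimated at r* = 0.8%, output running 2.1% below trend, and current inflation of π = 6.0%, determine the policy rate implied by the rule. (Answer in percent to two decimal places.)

Output 2.1% below potential → gap = -2.1.
R = 0.8 + 6.0 + 0.3 × (6.0 − 2.3) + 0.68 × (-2.1)
   = 0.8 + 6 + 1.11 − 1.428 = 6.48

6.48%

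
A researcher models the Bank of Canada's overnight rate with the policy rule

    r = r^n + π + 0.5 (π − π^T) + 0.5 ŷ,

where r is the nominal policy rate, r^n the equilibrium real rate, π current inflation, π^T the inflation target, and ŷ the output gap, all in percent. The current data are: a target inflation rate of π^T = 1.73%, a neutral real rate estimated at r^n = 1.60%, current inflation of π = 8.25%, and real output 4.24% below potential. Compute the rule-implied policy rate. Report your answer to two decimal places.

Output 4.24% below potential → ŷ = -4.24.
r = 1.60 + 8.25 + 0.5 × (8.25 − 1.73) + 0.5 × (-4.24)
   = 1.60 + 8.25 + 3.26 − 2.12 = 10.99

10.99%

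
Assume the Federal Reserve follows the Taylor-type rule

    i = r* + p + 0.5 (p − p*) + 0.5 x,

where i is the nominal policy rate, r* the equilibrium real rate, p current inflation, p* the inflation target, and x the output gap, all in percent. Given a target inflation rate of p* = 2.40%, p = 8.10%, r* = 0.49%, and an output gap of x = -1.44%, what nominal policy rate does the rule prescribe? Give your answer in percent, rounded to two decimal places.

10.72%

i = 0.49 + 8.10 + 0.5 × (8.10 − 2.40) + 0.5 × (-1.44)
   = 0.49 + 8.1 + 2.85 − 0.72 = 10.72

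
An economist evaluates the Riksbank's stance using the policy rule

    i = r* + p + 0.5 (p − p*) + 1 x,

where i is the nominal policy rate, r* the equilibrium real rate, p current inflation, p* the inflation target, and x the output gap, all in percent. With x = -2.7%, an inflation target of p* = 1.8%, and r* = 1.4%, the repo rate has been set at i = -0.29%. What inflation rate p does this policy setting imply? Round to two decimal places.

Collecting p: i = r* + (1 + 0.5) p − 0.5 p* + 1 x
1.5 p = -0.29 − 1.4 + 0.5 × 1.8 − 1 × (-2.7) = 1.91
p = 1.91 / 1.5 = 1.27

1.27%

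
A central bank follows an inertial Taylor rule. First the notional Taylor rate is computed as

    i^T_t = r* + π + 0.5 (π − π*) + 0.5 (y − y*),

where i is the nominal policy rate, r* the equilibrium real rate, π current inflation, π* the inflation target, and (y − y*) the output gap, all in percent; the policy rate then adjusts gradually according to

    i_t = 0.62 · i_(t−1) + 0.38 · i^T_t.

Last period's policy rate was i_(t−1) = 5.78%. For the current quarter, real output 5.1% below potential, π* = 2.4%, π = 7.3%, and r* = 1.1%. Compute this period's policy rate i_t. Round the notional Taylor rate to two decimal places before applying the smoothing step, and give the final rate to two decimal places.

Output 5.1% below potential → (y − y*) = -5.1.
i^T_t = 1.1 + 7.3 + 0.5 × (7.3 − 2.4) + 0.5 × (-5.1)
   = 1.1 + 7.3 + 2.45 − 2.55 = 8.30
i_t = 0.62 × 5.78 + 0.38 × 8.30 = 3.5836 + 3.154 = 6.74

6.74%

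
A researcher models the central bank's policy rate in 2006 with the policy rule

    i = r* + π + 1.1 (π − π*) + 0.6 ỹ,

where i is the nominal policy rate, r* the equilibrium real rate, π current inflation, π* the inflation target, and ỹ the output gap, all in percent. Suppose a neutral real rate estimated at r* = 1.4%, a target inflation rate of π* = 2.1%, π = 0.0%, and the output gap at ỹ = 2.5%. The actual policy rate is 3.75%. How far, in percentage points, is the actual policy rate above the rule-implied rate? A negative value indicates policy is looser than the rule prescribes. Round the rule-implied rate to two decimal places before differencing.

i = 1.4 + 0.0 + 1.1 × (0.0 − 2.1) + 0.6 × 2.5
   = 1.4 + 0 − 2.31 + 1.5 = 0.59
Deviation = 3.75 − 0.59 = 3.16 pp.

3.16 pp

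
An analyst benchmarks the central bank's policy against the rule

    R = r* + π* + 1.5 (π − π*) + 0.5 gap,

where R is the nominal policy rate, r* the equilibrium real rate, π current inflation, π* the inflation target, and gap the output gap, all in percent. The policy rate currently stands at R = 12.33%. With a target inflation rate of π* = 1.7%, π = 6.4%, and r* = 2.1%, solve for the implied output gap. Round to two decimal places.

2.96%

0.5 gap = 12.33 − 2.1 − 1.7 − 1.5 × (6.4 − 1.7) = 1.48
gap = 1.48 / 0.5 = 2.96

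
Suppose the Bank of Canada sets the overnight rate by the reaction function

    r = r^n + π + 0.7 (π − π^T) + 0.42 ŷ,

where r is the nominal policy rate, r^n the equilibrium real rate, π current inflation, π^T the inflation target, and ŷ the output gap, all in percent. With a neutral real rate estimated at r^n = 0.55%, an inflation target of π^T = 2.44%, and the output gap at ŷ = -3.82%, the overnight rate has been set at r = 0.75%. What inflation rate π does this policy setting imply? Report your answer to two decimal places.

Collecting π: r = r^n + (1 + 0.7) π − 0.7 π^T + 0.42 ŷ
1.7 π = 0.75 − 0.55 + 0.7 × 2.44 − 0.42 × (-3.82) = 3.5124
π = 3.5124 / 1.7 = 2.07

2.07%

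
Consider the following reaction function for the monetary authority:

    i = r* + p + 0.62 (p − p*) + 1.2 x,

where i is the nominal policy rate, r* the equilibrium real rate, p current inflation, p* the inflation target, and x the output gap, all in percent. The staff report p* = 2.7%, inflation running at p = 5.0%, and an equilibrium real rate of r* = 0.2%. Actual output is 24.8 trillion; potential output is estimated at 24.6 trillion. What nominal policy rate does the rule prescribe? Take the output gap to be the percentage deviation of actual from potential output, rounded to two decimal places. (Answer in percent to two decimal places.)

Output gap = 100 × (24.8 − 24.6) / 24.6 = 0.81%.
i = 0.20 + 5.00 + 0.62 × (5.00 − 2.70) + 1.2 × 0.81
   = 0.20 + 5 + 1.426 + 0.972 = 7.60

7.60%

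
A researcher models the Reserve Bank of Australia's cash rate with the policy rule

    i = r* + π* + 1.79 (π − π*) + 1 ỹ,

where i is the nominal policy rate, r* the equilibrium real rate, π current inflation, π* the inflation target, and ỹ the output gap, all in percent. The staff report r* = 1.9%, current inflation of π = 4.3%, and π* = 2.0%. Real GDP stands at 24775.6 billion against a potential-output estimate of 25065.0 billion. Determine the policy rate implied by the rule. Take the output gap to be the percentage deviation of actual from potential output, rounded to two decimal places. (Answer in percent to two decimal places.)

6.87%

Output gap = 100 × (24775.6 − 25065.0) / 25065.0 = -1.15%.
i = 1.90 + 2.00 + 1.79 × (4.30 − 2.00) + 1 × (-1.15)
   = 1.90 + 2 + 4.117 − 1.15 = 6.87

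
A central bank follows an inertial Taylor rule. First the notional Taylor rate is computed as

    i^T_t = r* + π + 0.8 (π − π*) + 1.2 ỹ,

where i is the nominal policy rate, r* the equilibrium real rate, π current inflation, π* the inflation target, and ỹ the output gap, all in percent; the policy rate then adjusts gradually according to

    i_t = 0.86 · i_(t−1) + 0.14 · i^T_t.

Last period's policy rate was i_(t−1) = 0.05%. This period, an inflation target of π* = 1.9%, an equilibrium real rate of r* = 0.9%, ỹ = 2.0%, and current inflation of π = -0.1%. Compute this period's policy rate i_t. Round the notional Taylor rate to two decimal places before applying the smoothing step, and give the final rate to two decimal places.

i^T_t = 0.9 + (-0.1) + 0.8 × (-0.1 − 1.9) + 1.2 × 2.0
   = 0.9 − 0.1 − 1.6 + 2.4 = 1.60
i_t = 0.86 × 0.05 + 0.14 × 1.60 = 0.043 + 0.224 = 0.27

0.27%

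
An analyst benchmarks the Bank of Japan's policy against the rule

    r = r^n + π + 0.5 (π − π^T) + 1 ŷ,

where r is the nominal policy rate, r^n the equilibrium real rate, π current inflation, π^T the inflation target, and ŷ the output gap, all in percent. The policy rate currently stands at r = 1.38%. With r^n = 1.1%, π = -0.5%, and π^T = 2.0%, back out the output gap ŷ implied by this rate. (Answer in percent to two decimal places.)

2.03%

1 ŷ = 1.38 − 1.1 − (-0.5) − 0.5 × ((-0.5) − 2.0) = 2.03
ŷ = 2.03 / 1 = 2.03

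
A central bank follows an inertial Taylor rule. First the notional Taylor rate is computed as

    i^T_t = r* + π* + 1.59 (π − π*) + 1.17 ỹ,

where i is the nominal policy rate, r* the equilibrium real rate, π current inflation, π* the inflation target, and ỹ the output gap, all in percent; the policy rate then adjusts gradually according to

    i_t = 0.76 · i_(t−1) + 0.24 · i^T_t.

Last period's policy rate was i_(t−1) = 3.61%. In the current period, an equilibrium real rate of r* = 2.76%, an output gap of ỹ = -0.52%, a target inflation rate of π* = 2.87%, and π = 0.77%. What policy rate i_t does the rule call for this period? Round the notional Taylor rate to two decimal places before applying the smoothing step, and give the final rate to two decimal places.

i^T_t = 2.76 + 2.87 + 1.59 × (0.77 − 2.87) + 1.17 × (-0.52)
   = 2.76 + 2.87 − 3.339 − 0.6084 = 1.68
i_t = 0.76 × 3.61 + 0.24 × 1.68 = 2.7436 + 0.4032 = 3.15

3.15%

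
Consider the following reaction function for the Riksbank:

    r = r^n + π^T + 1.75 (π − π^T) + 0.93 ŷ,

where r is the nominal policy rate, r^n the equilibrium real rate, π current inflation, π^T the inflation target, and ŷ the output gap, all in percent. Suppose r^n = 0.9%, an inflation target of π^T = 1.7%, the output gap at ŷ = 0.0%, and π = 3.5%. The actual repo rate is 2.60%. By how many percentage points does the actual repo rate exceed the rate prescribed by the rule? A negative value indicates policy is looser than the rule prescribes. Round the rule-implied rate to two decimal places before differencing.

-3.15 pp

r = 0.9 + 1.7 + 1.75 × (3.5 − 1.7) + 0.93 × 0.0
   = 0.9 + 1.7 + 3.15 + 0 = 5.75
Deviation = 2.60 − 5.75 = -3.15 pp.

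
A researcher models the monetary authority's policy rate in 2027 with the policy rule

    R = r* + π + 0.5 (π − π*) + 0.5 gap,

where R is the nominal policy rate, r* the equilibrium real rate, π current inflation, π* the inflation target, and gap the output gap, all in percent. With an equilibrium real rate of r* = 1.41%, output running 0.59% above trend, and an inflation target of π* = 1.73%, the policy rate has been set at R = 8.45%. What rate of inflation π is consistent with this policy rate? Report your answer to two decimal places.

5.07%

Output 0.59% above potential → gap = 0.59.
Collecting π: R = r* + (1 + 0.5) π − 0.5 π* + 0.5 gap
1.5 π = 8.45 − 1.41 + 0.5 × 1.73 − 0.5 × 0.59 = 7.61
π = 7.61 / 1.5 = 5.07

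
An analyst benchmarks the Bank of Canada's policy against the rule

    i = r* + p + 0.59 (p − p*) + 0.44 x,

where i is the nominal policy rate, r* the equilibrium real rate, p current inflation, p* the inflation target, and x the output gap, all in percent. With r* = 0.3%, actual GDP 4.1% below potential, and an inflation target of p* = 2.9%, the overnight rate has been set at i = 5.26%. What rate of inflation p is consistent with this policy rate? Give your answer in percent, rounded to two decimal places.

Output 4.1% below potential → x = -4.1.
Collecting p: i = r* + (1 + 0.59) p − 0.59 p* + 0.44 x
1.59 p = 5.26 − 0.3 + 0.59 × 2.9 − 0.44 × (-4.1) = 8.475
p = 8.475 / 1.59 = 5.33

5.33%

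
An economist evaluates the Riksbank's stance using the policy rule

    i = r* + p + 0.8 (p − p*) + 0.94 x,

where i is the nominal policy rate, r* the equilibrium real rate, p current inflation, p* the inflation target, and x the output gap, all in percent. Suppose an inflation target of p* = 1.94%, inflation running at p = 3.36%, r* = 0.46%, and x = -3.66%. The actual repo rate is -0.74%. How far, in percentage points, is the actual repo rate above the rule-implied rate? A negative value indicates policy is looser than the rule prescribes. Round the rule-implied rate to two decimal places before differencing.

i = 0.46 + 3.36 + 0.8 × (3.36 − 1.94) + 0.94 × (-3.66)
   = 0.46 + 3.36 + 1.136 − 3.4404 = 1.52
Deviation = -0.74 − 1.52 = -2.26 pp.

-2.26 pp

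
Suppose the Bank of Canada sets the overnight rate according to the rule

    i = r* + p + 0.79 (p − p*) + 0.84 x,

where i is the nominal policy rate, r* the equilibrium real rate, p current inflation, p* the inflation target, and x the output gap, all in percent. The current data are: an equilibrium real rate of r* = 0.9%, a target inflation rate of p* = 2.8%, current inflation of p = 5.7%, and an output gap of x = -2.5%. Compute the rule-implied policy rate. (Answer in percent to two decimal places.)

i = 0.9 + 5.7 + 0.79 × (5.7 − 2.8) + 0.84 × (-2.5)
   = 0.9 + 5.7 + 2.291 − 2.1 = 6.79

6.79%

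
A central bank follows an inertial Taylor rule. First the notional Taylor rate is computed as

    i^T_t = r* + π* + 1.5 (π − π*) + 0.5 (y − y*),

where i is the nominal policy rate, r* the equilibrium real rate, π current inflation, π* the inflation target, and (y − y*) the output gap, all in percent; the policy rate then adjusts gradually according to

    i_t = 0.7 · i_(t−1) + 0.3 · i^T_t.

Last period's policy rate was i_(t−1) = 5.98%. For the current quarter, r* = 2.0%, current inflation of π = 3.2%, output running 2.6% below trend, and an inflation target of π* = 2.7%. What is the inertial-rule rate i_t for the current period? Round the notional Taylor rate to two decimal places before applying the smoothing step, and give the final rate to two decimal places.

Output 2.6% below potential → (y − y*) = -2.6.
i^T_t = 2.0 + 2.7 + 1.5 × (3.2 − 2.7) + 0.5 × (-2.6)
   = 2.0 + 2.7 + 0.75 − 1.3 = 4.15
i_t = 0.7 × 5.98 + 0.3 × 4.15 = 4.186 + 1.245 = 5.43

5.43%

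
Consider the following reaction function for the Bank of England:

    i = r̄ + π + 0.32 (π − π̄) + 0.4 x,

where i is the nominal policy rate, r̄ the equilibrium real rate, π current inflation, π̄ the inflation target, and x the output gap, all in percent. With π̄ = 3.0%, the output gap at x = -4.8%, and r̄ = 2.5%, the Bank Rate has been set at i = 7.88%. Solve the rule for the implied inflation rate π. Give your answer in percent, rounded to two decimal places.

6.26%

Collecting π: i = r̄ + (1 + 0.32) π − 0.32 π̄ + 0.4 x
1.32 π = 7.88 − 2.5 + 0.32 × 3.0 − 0.4 × (-4.8) = 8.26
π = 8.26 / 1.32 = 6.26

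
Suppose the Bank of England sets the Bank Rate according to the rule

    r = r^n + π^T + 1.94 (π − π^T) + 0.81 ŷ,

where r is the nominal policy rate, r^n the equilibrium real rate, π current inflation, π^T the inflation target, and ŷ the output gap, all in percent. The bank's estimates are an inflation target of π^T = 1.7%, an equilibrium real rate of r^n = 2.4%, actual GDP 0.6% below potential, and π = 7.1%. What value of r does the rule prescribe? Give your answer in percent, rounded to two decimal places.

Output 0.6% below potential → ŷ = -0.6.
r = 2.4 + 1.7 + 1.94 × (7.1 − 1.7) + 0.81 × (-0.6)
   = 2.4 + 1.7 + 10.476 − 0.486 = 14.09

14.09%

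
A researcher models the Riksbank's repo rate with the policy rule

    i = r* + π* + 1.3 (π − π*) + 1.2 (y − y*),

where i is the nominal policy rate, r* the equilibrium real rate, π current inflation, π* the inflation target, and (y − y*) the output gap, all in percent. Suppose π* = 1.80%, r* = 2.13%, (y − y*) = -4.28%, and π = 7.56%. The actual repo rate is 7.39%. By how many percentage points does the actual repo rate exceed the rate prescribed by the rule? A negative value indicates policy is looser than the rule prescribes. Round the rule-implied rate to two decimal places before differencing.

i = 2.13 + 1.80 + 1.3 × (7.56 − 1.80) + 1.2 × (-4.28)
   = 2.13 + 1.8 + 7.488 − 5.136 = 6.28
Deviation = 7.39 − 6.28 = 1.11 pp.

1.11 pp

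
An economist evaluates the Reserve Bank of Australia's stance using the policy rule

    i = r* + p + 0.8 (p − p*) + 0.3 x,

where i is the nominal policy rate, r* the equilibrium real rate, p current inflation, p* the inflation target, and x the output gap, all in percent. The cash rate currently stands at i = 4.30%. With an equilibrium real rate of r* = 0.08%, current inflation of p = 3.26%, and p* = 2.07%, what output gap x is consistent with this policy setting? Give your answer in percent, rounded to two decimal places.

0.3 x = 4.30 − 0.08 − 3.26 − 0.8 × (3.26 − 2.07) = 0.008
x = 0.008 / 0.3 = 0.03

0.03%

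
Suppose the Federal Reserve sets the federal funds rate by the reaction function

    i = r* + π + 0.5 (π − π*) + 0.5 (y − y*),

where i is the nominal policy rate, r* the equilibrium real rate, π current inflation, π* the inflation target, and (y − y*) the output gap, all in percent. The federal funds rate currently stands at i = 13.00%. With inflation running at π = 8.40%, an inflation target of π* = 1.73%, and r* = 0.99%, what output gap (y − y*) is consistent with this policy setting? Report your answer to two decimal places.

0.5 (y − y*) = 13.00 − 0.99 − 8.40 − 0.5 × (8.40 − 1.73) = 0.275
(y − y*) = 0.275 / 0.5 = 0.55

0.55%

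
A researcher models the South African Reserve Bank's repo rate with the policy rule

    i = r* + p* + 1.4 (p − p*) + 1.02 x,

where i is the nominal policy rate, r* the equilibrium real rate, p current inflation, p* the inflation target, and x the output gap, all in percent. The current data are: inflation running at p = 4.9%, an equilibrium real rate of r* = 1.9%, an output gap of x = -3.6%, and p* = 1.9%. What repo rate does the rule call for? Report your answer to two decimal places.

i = 1.9 + 1.9 + 1.4 × (4.9 − 1.9) + 1.02 × (-3.6)
   = 1.9 + 1.9 + 4.2 − 3.672 = 4.33

4.33%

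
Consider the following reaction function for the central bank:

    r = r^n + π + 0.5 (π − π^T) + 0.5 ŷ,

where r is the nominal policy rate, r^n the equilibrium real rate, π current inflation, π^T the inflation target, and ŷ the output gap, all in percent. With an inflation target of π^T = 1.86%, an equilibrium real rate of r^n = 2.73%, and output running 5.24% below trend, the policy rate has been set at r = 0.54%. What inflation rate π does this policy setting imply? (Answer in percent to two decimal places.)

Output 5.24% below potential → ŷ = -5.24.
Collecting π: r = r^n + (1 + 0.5) π − 0.5 π^T + 0.5 ŷ
1.5 π = 0.54 − 2.73 + 0.5 × 1.86 − 0.5 × (-5.24) = 1.36
π = 1.36 / 1.5 = 0.91

0.91%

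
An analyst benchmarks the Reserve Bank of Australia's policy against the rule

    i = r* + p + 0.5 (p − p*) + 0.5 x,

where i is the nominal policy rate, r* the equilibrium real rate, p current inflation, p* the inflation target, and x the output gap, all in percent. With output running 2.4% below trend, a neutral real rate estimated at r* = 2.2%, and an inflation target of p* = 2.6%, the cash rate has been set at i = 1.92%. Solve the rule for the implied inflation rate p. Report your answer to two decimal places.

Output 2.4% below potential → x = -2.4.
Collecting p: i = r* + (1 + 0.5) p − 0.5 p* + 0.5 x
1.5 p = 1.92 − 2.2 + 0.5 × 2.6 − 0.5 × (-2.4) = 2.22
p = 2.22 / 1.5 = 1.48

1.48%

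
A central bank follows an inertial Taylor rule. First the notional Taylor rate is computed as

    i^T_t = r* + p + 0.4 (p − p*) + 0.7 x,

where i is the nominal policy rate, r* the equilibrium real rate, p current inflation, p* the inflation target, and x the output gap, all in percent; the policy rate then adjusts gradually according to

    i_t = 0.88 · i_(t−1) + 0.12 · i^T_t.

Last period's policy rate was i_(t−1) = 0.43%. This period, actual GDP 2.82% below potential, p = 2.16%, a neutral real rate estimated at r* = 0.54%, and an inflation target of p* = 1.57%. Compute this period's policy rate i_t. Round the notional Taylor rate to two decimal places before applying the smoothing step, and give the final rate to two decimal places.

0.49%

Output 2.82% below potential → x = -2.82.
i^T_t = 0.54 + 2.16 + 0.4 × (2.16 − 1.57) + 0.7 × (-2.82)
   = 0.54 + 2.16 + 0.236 − 1.974 = 0.96
i_t = 0.88 × 0.43 + 0.12 × 0.96 = 0.3784 + 0.1152 = 0.49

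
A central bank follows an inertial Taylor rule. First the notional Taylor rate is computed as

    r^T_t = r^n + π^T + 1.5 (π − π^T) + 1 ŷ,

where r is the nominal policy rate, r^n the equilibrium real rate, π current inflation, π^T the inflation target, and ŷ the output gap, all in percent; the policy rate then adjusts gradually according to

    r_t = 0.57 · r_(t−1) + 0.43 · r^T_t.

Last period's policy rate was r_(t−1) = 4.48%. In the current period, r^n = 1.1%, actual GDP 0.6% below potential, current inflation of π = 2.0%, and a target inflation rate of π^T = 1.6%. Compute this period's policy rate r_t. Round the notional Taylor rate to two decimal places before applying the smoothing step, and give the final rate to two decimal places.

3.71%

Output 0.6% below potential → ŷ = -0.6.
r^T_t = 1.1 + 1.6 + 1.5 × (2.0 − 1.6) + 1 × (-0.6)
   = 1.1 + 1.6 + 0.6 − 0.6 = 2.70
r_t = 0.57 × 4.48 + 0.43 × 2.70 = 2.5536 + 1.161 = 3.71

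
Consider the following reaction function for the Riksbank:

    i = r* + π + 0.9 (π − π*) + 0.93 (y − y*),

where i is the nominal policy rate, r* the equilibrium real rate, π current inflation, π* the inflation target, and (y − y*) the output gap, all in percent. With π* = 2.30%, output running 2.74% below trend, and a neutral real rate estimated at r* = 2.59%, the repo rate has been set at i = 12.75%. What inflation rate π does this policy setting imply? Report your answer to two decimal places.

Output 2.74% below potential → (y − y*) = -2.74.
Collecting π: i = r* + (1 + 0.9) π − 0.9 π* + 0.93 (y − y*)
1.9 π = 12.75 − 2.59 + 0.9 × 2.30 − 0.93 × (-2.74) = 14.7782
π = 14.7782 / 1.9 = 7.78

7.78%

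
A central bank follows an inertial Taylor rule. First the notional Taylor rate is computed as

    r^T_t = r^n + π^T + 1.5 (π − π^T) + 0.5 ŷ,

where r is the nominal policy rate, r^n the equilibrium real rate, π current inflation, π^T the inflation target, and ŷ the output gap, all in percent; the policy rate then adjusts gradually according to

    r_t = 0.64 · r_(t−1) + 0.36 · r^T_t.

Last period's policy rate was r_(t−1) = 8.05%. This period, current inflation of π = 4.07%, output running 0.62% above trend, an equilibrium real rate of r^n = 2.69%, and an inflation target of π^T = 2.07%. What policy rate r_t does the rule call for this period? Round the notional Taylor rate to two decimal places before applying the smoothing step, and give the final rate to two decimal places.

Output 0.62% above potential → ŷ = 0.62.
r^T_t = 2.69 + 2.07 + 1.5 × (4.07 − 2.07) + 0.5 × 0.62
   = 2.69 + 2.07 + 3 + 0.31 = 8.07
r_t = 0.64 × 8.05 + 0.36 × 8.07 = 5.152 + 2.9052 = 8.06

8.06%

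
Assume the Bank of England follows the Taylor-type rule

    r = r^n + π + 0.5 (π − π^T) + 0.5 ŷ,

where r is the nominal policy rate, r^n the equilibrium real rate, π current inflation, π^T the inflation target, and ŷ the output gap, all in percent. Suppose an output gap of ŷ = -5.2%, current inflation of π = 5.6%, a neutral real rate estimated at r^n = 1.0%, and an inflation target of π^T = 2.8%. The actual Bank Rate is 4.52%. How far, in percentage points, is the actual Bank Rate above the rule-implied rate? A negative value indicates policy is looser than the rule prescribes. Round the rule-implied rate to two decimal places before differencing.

-0.88 pp

r = 1.0 + 5.6 + 0.5 × (5.6 − 2.8) + 0.5 × (-5.2)
   = 1.0 + 5.6 + 1.4 − 2.6 = 5.40
Deviation = 4.52 − 5.40 = -0.88 pp.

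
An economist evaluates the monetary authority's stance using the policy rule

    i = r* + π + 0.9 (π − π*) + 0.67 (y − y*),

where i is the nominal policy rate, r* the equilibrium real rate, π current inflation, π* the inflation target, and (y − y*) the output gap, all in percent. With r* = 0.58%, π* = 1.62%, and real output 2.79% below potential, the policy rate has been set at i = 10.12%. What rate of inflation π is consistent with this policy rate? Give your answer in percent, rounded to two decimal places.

Output 2.79% below potential → (y − y*) = -2.79.
Collecting π: i = r* + (1 + 0.9) π − 0.9 π* + 0.67 (y − y*)
1.9 π = 10.12 − 0.58 + 0.9 × 1.62 − 0.67 × (-2.79) = 12.8673
π = 12.8673 / 1.9 = 6.77

6.77%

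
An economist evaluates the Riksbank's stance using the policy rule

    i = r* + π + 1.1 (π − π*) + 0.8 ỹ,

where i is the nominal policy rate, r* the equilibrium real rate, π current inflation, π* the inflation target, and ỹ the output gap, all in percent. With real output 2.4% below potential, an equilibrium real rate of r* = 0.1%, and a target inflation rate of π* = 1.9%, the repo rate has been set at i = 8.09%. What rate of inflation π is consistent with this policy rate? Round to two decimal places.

5.71%

Output 2.4% below potential → ỹ = -2.4.
Collecting π: i = r* + (1 + 1.1) π − 1.1 π* + 0.8 ỹ
2.1 π = 8.09 − 0.1 + 1.1 × 1.9 − 0.8 × (-2.4) = 12
π = 12 / 2.1 = 5.71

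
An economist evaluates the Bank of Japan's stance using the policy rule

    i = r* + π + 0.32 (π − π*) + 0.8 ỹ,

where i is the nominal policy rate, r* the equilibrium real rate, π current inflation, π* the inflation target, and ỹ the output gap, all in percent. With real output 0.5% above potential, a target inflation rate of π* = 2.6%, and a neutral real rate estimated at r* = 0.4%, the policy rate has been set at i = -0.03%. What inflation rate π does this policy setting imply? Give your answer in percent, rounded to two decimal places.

Output 0.5% above potential → ỹ = 0.5.
Collecting π: i = r* + (1 + 0.32) π − 0.32 π* + 0.8 ỹ
1.32 π = -0.03 − 0.4 + 0.32 × 2.6 − 0.8 × 0.5 = 0.002
π = 0.002 / 1.32 = 0.00

0.00%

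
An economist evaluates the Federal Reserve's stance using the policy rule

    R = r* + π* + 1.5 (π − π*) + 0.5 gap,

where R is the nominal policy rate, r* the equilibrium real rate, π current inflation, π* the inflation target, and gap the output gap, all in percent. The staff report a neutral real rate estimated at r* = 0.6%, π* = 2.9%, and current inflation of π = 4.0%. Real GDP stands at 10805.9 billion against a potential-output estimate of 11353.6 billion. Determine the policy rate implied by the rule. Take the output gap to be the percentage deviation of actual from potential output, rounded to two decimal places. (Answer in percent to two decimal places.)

2.74%

Output gap = 100 × (10805.9 − 11353.6) / 11353.6 = -4.82%.
R = 0.60 + 2.90 + 1.5 × (4.00 − 2.90) + 0.5 × (-4.82)
   = 0.60 + 2.9 + 1.65 − 2.41 = 2.74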